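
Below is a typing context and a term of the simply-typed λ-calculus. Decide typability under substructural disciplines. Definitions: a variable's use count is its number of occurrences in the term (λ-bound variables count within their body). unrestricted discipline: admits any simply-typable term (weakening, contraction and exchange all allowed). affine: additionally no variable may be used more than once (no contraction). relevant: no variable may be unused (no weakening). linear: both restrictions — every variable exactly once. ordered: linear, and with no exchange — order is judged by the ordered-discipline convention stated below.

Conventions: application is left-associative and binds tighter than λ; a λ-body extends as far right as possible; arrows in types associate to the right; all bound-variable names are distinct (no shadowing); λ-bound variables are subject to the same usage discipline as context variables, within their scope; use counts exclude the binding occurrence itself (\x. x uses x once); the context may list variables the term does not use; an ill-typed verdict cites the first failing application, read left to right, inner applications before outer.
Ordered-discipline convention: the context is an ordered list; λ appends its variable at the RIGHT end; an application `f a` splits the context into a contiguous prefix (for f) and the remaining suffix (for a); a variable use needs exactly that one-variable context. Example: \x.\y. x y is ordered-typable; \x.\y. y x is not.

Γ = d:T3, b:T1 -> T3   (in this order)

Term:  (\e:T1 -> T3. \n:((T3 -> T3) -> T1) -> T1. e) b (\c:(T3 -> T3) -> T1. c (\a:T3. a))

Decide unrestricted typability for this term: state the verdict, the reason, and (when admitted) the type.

yes — typability at T1 -> T3 is all that's needed; term : T1 -> T3
usage: d: 0×, b: 1×, e (λ-bound): 1×, n (λ-bound): 0×, c (λ-bound): 1×, a (λ-bound): 1×
use order (left to right): e, b, c, a
typing: well-typed — term : T1 -> T3
summary: ordered ✗ | linear ✗ | affine ✓ | relevant ✗ | unrestricted ✓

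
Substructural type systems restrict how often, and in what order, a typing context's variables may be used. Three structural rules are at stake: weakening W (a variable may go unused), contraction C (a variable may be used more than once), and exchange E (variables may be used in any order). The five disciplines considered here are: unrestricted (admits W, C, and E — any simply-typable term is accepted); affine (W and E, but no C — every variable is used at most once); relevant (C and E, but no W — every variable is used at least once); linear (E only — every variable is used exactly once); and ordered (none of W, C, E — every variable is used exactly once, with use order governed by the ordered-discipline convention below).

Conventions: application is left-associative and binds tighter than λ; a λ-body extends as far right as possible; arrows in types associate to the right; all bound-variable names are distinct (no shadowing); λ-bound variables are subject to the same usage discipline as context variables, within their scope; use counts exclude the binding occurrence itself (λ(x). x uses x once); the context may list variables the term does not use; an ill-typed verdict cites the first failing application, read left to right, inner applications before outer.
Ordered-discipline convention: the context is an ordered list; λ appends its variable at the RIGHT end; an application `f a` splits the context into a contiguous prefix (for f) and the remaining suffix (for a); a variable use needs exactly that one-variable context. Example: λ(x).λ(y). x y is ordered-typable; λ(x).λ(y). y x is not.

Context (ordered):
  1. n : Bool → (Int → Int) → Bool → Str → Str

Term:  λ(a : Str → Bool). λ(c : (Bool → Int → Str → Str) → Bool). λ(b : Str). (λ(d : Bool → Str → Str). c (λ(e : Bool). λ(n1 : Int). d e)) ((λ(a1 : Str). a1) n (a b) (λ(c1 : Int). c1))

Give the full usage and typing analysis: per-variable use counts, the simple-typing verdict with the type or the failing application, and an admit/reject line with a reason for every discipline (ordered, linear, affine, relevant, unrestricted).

use counts: n ×1; a [bound] ×1; c [bound] ×1; b [bound] ×1; d [bound] ×1; e [bound] ×1; n1 [bound] ×0; a1 [bound] ×1; c1 [bound] ×1
use order (left to right): c, d, e, a1, n, a, b, c1
typing: ill-typed: an application expects Str but receives Bool → (Int → Int) → Bool → Str → Str
ordered: ✗, not simply typable
linear: ✗, fails simple typing
affine: ✗, a type mismatch blocks all five
relevant: ✗, the type mismatch rejects it
unrestricted: ✗, not simply typable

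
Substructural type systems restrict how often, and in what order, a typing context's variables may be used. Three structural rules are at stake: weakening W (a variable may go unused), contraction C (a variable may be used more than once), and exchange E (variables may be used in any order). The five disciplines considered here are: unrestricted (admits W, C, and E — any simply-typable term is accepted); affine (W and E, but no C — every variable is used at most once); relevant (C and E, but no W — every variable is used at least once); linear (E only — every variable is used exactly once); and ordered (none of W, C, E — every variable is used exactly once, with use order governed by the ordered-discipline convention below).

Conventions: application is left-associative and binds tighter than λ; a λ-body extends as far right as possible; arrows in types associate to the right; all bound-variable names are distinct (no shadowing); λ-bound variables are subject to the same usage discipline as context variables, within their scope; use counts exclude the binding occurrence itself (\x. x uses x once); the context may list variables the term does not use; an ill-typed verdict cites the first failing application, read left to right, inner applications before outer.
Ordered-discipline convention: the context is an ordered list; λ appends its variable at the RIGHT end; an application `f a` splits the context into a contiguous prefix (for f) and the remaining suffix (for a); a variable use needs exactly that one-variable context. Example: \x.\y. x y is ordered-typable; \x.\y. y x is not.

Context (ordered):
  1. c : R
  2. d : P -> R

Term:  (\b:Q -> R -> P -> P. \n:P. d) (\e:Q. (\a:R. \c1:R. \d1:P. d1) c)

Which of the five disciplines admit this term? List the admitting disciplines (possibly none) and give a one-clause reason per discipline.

admitted by: affine, unrestricted
counts: c: 1×, d: 1×, b [bound]: 0×, n [bound]: 0×, e [bound]: 0×, a [bound]: 0×, c1 [bound]: 0×, d1 [bound]: 1×
left-to-right use order: d, d1, c
typing: well-typed — term : P -> P -> R
ordered ✗ (b, n, e, a, c1 never used (weakening))
linear ✗ (b, n, e, a, c1 never used (weakening))
affine ✓ (c, d, b, n, e, a, c1, d1: no repeats, contraction unneeded)
relevant ✗ (b, n, e, a, c1 never used (weakening))
unrestricted ✓ (simply typable at P -> P -> R; W, C, E all held)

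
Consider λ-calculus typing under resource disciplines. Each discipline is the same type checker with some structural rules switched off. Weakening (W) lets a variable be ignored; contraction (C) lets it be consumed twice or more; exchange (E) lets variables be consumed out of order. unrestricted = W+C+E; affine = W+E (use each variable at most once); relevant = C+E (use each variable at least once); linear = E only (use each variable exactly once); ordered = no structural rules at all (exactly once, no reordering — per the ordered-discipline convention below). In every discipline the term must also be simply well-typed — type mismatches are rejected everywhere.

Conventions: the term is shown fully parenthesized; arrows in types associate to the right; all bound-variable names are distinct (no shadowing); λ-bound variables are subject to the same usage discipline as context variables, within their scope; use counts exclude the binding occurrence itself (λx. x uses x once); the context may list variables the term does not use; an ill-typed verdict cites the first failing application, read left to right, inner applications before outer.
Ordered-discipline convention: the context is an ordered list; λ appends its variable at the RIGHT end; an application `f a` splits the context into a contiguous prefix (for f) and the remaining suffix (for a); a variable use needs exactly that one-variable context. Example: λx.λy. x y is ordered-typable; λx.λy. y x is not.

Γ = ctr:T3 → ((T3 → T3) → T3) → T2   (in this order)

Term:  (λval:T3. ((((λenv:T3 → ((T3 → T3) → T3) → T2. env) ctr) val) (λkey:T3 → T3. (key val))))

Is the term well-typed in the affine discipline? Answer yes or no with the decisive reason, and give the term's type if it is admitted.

no — uses contraction: val ×2
variable uses: ctr: 1; val [bound]: 2; env [bound]: 1; key [bound]: 1
order of uses: env, ctr, val, key, val
typing: well-typed — term : T3 → T2
all disciplines: ordered ✗ | linear ✗ | affine ✗ | relevant ✓ | unrestricted ✓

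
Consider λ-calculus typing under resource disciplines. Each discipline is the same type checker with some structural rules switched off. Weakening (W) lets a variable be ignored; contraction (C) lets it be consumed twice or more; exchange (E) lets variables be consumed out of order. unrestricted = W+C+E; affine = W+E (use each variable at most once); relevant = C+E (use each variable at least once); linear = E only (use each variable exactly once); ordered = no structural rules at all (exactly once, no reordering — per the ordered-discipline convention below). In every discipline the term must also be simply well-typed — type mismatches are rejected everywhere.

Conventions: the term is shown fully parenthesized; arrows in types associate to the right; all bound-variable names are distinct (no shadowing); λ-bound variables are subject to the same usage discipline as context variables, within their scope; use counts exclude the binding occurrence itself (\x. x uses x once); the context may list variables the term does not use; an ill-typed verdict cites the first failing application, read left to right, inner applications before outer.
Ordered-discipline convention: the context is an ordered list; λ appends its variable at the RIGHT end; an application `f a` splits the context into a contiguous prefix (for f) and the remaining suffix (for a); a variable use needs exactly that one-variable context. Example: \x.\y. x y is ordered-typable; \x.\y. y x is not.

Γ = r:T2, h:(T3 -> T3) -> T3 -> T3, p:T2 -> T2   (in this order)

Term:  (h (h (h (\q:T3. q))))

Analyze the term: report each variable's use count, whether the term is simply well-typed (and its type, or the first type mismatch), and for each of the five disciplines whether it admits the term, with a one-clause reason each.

variable uses: r=0, h=3, p=0, q (λ-bound)=1
uses in reading order: h, h, h, q
typing: well-typed — term : T3 -> T3
ordered ✗ (repeated use of h ×3; r, p left unused)
linear ✗ (repeated use of h ×3; r, p left unused)
affine ✗ (repeated use of h ×3)
relevant ✗ (r, p left unused)
unrestricted ✓ (well-typed at T3 -> T3; no restrictions here)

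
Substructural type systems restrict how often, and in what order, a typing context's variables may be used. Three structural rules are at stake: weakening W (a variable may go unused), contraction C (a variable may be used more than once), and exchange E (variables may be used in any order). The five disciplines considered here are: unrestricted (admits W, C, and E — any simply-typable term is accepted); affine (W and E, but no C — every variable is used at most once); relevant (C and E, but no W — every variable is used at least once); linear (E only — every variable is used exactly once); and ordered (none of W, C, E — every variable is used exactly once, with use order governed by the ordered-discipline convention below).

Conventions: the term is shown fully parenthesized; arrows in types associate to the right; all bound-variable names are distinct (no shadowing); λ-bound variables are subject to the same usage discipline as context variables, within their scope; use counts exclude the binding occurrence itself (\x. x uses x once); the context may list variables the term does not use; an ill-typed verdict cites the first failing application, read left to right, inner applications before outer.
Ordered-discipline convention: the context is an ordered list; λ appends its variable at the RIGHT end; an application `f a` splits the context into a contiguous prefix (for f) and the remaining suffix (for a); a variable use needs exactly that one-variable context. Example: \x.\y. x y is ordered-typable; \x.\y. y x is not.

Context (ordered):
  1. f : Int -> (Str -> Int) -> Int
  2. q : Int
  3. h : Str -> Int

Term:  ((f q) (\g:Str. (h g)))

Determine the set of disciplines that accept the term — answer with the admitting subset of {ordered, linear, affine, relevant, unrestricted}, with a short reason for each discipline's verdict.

admitting disciplines: ordered, linear, affine, relevant, unrestricted
usage: f ×1, q ×1, h ×1, g [bound] ×1
use order (left to right): f, q, h, g
typing: well-typed at Int
ordered: ✓, one use each (f, q, h, g); ordered split holds
linear: ✓, f, q, h, g: one use apiece
affine: ✓, no duplicate uses among f, q, h, g
relevant: ✓, f, q, h, g: all used, weakening unneeded
unrestricted: ✓, typability at Int is all that's needed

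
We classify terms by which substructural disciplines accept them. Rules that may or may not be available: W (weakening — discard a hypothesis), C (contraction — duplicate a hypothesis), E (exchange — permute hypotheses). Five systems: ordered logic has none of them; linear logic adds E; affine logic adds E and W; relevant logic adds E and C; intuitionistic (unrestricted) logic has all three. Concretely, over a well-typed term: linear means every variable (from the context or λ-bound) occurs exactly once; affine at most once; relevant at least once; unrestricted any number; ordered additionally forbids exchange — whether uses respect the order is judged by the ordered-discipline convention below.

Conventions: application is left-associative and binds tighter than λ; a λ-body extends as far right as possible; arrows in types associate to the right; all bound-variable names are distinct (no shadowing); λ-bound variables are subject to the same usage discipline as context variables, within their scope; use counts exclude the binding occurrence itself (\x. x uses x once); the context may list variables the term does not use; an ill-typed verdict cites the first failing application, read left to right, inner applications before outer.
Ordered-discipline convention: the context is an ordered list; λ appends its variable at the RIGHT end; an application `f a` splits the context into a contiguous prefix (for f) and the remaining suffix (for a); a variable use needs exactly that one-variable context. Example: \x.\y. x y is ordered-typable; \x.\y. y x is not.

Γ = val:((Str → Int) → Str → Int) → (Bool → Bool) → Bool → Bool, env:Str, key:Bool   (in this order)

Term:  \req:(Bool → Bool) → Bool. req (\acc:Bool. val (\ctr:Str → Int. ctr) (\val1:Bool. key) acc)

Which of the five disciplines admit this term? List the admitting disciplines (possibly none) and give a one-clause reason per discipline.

accepted by: affine, unrestricted
variable uses: val=1, env=0, key=1, req (λ-bound)=1, acc (λ-bound)=1, ctr (λ-bound)=1, val1 (λ-bound)=0
uses in reading order: req, val, ctr, key, acc
typing: well-typed at ((Bool → Bool) → Bool) → Bool
ordered ✗ (unused: env, val1 — weakening required)
linear ✗ (unused: env, val1 — weakening required)
affine ✓ (val, env, key, req, acc, ctr, val1: no repeats, contraction unneeded)
relevant ✗ (unused: env, val1 — weakening required)
unrestricted ✓ (typability at ((Bool → Bool) → Bool) → Bool is all that's needed)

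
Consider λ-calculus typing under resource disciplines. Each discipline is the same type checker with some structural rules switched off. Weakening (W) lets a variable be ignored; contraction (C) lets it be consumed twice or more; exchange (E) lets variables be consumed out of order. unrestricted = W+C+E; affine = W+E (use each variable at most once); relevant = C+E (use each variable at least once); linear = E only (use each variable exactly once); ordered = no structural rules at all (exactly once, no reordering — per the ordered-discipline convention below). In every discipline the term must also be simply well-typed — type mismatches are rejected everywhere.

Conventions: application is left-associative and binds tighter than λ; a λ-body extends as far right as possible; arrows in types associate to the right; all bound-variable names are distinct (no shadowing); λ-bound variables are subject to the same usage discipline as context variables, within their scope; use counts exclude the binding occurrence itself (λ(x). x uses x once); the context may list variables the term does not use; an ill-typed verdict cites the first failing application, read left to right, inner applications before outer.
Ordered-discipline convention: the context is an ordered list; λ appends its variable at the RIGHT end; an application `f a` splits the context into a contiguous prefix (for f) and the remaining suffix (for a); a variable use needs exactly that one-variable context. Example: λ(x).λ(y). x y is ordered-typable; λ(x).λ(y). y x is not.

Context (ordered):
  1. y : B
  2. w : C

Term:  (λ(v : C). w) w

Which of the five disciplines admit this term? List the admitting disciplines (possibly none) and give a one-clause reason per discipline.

admitted in: unrestricted
use counts: y: 0; w: 2; v [bound]: 0
use order (left to right): w, w
typing: ✓ — C
ordered: ✗, uses contraction: w ×2; y, v left unused
linear: ✗, uses contraction: w ×2; y, v left unused
affine: ✗, uses contraction: w ×2
relevant: ✗, y, v left unused
unrestricted: ✓, well-typed at C; no restrictions here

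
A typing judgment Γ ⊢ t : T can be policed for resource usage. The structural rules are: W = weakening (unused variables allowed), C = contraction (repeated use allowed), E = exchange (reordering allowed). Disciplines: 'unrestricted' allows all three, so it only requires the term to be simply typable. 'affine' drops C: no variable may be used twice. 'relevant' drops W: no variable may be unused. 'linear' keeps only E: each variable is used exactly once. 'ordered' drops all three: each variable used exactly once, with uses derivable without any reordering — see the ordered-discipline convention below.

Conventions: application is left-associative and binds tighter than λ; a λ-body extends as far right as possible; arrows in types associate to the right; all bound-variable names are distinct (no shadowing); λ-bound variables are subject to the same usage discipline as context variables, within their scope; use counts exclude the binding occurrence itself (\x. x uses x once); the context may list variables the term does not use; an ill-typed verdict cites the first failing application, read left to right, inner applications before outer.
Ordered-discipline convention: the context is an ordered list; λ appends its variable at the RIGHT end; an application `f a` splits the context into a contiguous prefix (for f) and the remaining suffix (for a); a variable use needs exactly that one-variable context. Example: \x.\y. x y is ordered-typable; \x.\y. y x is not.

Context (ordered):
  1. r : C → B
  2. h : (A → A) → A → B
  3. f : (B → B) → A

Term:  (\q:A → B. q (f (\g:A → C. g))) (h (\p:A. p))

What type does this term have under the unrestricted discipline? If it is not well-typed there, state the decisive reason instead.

not well-typed under unrestricted — a type mismatch blocks all five
counts: r: 0, h: 1, f: 1, q [bound]: 1, g [bound]: 1, p [bound]: 1
uses in reading order: q, f, g, h, p
typing: ill-typed: an argument (A → C) → A → C mismatches the expected B → B
summary: ordered ✗; linear ✗; affine ✗; relevant ✗; unrestricted ✗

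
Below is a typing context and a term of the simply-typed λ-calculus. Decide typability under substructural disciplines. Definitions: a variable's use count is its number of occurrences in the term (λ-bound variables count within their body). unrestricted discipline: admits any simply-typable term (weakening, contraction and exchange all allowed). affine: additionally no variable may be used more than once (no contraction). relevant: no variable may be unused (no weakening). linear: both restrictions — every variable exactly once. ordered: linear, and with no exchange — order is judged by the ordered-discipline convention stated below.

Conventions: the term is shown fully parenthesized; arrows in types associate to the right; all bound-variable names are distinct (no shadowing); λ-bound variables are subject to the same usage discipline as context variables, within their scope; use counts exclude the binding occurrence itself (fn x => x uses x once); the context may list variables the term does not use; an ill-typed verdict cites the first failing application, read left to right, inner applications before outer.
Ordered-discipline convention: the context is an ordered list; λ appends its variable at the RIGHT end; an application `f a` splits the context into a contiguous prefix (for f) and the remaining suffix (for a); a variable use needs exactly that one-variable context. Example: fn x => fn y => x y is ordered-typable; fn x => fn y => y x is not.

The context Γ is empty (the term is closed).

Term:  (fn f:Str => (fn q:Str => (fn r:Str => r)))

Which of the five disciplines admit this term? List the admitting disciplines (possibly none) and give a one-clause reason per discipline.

admitting disciplines: affine, unrestricted
counts: f [bound]=0; q [bound]=0; r [bound]=1
order of uses: r
typing: the term checks, with type Str -> Str -> Str -> Str
ordered ✗ (f, q left unused)
linear ✗ (f, q left unused)
affine ✓ (at most one use each (f, q, r))
relevant ✗ (f, q left unused)
unrestricted ✓ (typability at Str -> Str -> Str -> Str is all that's needed)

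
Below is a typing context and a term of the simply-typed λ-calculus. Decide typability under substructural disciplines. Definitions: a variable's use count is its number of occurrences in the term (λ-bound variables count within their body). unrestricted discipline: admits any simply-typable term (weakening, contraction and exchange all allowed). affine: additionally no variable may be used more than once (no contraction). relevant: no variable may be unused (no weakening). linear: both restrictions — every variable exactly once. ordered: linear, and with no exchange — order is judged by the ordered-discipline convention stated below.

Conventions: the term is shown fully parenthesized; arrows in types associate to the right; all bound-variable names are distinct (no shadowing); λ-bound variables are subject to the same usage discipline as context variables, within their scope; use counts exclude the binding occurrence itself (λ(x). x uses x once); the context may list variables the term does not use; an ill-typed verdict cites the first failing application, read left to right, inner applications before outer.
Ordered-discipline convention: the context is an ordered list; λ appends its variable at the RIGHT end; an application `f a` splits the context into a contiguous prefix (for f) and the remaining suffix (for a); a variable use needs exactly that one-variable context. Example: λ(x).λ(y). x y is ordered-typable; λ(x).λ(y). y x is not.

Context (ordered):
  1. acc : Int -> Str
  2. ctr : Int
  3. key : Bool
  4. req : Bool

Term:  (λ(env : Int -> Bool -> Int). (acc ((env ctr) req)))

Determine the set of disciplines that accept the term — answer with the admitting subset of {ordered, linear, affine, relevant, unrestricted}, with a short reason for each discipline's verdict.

admitting disciplines: affine, unrestricted
usage: acc: 1; ctr: 1; key: 0; req: 1; env (bound): 1
left-to-right use order: acc, env, ctr, req
typing: the term checks, with type (Int -> Bool -> Int) -> Str
ordered ✗ (key left unused)
linear ✗ (key left unused)
affine ✓ (no duplicate uses among acc, ctr, key, req, env)
relevant ✗ (key left unused)
unrestricted ✓ (typability at (Int -> Bool -> Int) -> Str is all that's needed)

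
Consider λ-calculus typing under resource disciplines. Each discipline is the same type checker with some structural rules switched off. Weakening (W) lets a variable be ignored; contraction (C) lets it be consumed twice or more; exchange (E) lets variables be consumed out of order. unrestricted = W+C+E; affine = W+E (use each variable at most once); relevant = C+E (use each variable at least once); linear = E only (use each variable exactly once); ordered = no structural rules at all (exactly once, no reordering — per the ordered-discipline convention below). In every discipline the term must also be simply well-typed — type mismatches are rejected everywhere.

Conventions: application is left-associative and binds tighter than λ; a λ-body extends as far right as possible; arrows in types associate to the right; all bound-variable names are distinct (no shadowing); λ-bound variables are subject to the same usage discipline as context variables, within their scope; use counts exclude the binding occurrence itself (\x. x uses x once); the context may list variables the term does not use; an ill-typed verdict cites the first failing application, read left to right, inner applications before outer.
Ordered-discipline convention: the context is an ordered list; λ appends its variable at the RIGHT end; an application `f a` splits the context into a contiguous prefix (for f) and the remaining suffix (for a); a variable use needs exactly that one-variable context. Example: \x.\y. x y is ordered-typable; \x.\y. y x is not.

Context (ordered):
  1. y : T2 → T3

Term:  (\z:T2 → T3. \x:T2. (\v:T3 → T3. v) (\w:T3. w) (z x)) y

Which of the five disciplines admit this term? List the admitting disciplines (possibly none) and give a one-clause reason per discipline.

admitted by: ordered, linear, affine, relevant, unrestricted
variable uses: y: 1×, z [bound]: 1×, x [bound]: 1×, v [bound]: 1×, w [bound]: 1×
uses in reading order: v, w, z, x, y
typing: ✓ — T2 → T3
ordered: ✓, y, z, x, v, w: once each, no exchange needed
linear: ✓, exactly-once usage across y, z, x, v, w
affine: ✓, no duplicate uses among y, z, x, v, w
relevant: ✓, every one of y, z, x, v, w appears
unrestricted: ✓, simply typable at T2 → T3; W, C, E all held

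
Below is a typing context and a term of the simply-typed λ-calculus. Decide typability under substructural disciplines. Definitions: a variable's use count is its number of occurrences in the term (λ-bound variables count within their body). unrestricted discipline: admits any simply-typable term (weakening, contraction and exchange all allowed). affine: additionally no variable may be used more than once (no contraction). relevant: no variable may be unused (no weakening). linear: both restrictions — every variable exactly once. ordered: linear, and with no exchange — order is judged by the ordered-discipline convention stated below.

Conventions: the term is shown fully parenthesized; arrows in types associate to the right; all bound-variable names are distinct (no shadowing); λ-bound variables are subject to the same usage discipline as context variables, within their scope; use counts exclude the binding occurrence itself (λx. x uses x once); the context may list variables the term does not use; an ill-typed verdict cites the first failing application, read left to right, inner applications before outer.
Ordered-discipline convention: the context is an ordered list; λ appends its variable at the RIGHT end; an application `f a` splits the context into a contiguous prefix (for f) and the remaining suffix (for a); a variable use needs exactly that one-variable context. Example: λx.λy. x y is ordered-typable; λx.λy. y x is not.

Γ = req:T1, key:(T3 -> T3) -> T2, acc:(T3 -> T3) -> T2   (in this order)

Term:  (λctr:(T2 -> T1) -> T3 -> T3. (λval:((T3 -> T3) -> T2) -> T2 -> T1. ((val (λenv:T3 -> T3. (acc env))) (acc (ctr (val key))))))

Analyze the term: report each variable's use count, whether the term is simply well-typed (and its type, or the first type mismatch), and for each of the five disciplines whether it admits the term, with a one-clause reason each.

use counts: req: 0×, key: 1×, acc: 2×, ctr (λ-bound): 1×, val (λ-bound): 2×, env (λ-bound): 1×
left-to-right use order: val, acc, env, acc, ctr, val, key
typing: ✓ — ((T2 -> T1) -> T3 -> T3) -> (((T3 -> T3) -> T2) -> T2 -> T1) -> T1
ordered ✗ (uses contraction: acc ×2, val ×2; unused: req — weakening required)
linear ✗ (uses contraction: acc ×2, val ×2; unused: req — weakening required)
affine ✗ (uses contraction: acc ×2, val ×2)
relevant ✗ (unused: req — weakening required)
unrestricted ✓ (type-checks (((T2 -> T1) -> T3 -> T3) -> (((T3 -> T3) -> T2) -> T2 -> T1) -> T1) and nothing is barred)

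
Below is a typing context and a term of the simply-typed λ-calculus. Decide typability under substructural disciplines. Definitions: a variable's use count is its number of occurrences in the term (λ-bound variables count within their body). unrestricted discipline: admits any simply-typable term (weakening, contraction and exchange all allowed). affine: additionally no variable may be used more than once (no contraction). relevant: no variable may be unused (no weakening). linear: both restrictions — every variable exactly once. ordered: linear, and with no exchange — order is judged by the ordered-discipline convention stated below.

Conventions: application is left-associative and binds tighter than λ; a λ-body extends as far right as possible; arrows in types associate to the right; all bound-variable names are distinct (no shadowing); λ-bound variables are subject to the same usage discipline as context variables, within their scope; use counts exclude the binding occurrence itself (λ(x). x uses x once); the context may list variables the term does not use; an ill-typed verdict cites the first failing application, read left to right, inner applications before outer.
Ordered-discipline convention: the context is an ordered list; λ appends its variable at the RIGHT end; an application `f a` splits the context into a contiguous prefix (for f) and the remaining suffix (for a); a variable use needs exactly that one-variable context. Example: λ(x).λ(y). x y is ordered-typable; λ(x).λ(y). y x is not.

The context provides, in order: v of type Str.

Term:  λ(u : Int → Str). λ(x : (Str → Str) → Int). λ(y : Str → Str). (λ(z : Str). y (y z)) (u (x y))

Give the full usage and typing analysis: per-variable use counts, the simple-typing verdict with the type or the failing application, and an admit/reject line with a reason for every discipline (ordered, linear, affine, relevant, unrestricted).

variable uses: v ×0; u (bound) ×1; x (bound) ×1; y (bound) ×3; z (bound) ×1
order of uses: y, y, z, u, x, y
typing: well-typed at (Int → Str) → ((Str → Str) → Int) → (Str → Str) → Str
ordered: ✗, y ×3 used more than once (contraction); needs weakening: v unused
linear: ✗, y ×3 used more than once (contraction); needs weakening: v unused
affine: ✗, y ×3 used more than once (contraction)
relevant: ✗, needs weakening: v unused
unrestricted: ✓, typability at (Int → Str) → ((Str → Str) → Int) → (Str → Str) → Str is all that's needed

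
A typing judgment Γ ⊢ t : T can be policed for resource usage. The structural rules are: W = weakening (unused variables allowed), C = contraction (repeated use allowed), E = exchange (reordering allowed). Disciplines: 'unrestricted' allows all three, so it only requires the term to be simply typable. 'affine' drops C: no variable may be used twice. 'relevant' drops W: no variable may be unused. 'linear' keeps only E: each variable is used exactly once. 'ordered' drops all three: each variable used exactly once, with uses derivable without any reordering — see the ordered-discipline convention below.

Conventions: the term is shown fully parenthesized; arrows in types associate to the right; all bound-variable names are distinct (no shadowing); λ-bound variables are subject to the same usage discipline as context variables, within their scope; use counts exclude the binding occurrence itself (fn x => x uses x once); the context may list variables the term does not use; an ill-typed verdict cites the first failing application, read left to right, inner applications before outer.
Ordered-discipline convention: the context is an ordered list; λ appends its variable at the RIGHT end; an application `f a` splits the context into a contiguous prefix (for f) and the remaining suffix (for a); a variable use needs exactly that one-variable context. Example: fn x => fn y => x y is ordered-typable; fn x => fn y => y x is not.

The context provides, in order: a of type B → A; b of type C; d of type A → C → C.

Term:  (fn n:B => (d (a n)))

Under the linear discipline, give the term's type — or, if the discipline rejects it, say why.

not well-typed under linear — unused: b — weakening required
usage: a=1; b=0; d=1; n [bound]=1
order of uses: d, a, n
typing: well-typed — term : B → C → C
all disciplines: ordered ✗ | linear ✗ | affine ✓ | relevant ✗ | unrestricted ✓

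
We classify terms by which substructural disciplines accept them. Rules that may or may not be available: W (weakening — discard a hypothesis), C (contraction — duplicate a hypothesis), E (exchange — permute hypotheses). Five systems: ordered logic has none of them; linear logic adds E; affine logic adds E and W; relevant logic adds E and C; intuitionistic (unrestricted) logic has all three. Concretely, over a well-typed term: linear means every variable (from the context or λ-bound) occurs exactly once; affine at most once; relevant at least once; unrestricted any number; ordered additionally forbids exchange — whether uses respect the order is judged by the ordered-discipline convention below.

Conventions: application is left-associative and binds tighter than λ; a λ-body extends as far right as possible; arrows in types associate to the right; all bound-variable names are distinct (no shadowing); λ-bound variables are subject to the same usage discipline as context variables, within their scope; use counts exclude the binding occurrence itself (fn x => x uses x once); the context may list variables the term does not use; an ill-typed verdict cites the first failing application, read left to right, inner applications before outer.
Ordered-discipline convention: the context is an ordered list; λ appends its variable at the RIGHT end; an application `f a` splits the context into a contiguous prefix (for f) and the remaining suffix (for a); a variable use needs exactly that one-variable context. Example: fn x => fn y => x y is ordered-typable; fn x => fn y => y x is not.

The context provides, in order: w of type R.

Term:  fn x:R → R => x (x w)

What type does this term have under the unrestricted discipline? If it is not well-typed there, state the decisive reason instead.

term : (R → R) → R
use counts: w: 1; x (λ-bound): 2
use order (left to right): x, x, w
typing: well-typed at (R → R) → R
all disciplines: ordered ✗; linear ✗; affine ✗; relevant ✓; unrestricted ✓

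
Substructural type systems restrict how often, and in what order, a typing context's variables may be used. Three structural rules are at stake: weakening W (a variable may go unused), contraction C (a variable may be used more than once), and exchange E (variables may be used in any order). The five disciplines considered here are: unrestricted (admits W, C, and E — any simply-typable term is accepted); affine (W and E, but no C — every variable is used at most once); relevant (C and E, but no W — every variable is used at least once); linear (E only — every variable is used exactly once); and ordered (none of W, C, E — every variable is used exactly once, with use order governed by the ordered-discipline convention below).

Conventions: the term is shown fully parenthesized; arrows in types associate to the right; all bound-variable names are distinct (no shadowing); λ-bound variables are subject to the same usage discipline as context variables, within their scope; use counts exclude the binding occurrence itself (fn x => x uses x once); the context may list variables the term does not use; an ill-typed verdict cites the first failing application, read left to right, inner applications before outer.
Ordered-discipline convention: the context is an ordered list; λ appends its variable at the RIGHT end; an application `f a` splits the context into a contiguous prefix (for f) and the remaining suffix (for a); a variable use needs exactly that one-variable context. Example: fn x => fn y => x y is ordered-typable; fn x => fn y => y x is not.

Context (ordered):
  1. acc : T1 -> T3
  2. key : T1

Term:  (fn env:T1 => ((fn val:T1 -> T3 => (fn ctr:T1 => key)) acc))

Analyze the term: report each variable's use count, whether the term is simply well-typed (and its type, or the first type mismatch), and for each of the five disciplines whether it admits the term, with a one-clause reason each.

variable uses: acc ×1, key ×1, env [bound] ×0, val [bound] ×0, ctr [bound] ×0
order of uses: key, acc
typing: well-typed — term : T1 -> T1 -> T1
ordered ✗ (env, val, ctr never used (weakening))
linear ✗ (env, val, ctr never used (weakening))
affine ✓ (acc, key, env, val, ctr: no repeats, contraction unneeded)
relevant ✗ (env, val, ctr never used (weakening))
unrestricted ✓ (typability at T1 -> T1 -> T1 is all that's needed)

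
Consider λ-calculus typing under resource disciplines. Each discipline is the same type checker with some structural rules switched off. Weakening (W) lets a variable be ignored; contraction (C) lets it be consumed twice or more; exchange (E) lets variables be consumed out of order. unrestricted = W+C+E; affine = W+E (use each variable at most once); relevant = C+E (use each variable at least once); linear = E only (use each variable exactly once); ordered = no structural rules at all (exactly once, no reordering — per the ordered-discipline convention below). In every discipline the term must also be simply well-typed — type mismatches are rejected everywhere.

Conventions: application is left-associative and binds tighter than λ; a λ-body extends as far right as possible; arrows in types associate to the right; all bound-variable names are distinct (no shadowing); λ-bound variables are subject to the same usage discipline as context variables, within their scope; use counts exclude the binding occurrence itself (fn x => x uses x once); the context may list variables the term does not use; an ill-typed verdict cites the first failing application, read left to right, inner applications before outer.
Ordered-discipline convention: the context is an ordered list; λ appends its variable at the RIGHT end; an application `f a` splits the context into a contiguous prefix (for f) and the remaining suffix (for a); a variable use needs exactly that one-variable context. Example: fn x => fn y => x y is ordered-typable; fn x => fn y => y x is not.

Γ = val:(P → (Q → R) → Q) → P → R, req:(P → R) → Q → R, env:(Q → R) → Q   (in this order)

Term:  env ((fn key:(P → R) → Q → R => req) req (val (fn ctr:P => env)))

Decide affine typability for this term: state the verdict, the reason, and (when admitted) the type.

no — needs contraction — req ×2, env ×2
variable uses: val: 1×; req: 2×; env: 2×; key (λ-bound): 0×; ctr (λ-bound): 0×
uses in reading order: env, req, req, val, env
typing: well-typed at Q
per-discipline verdicts: ordered ✗; linear ✗; affine ✗; relevant ✗; unrestricted ✓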